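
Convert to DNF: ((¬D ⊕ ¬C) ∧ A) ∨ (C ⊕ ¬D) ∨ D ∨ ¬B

(¬D ∧ C ∧ A) ∨ (¬C ∧ ¬D) ∨ D ∨ ¬B

((¬D ⊕ ¬C) ∧ A) ∨ (C ⊕ ¬D) ∨ D ∨ ¬B
≡ (((¬D ∧ ¬¬C) ∨ (¬¬D ∧ ¬C)) ∧ A) ∨ (C ⊕ ¬D) ∨ D ∨ ¬B   [expand ⊕]
≡ (((¬D ∧ ¬¬C) ∨ (¬¬D ∧ ¬C)) ∧ A) ∨ (C ∧ ¬¬D) ∨ (¬C ∧ ¬D) ∨ D ∨ ¬B   [expand ⊕]
≡ (((¬D ∧ C) ∨ (¬¬D ∧ ¬C)) ∧ A) ∨ (C ∧ ¬¬D) ∨ (¬C ∧ ¬D) ∨ D ∨ ¬B   [double negation]
≡ (((¬D ∧ C) ∨ (D ∧ ¬C)) ∧ A) ∨ (C ∧ ¬¬D) ∨ (¬C ∧ ¬D) ∨ D ∨ ¬B   [double negation]
≡ (((¬D ∧ C) ∨ (D ∧ ¬C)) ∧ A) ∨ (C ∧ D) ∨ (¬C ∧ ¬D) ∨ D ∨ ¬B   [double negation]
≡ (¬D ∧ C ∧ A) ∨ (D ∧ ¬C ∧ A) ∨ (C ∧ D) ∨ (¬C ∧ ¬D) ∨ D ∨ ¬B   [distribute ∧ over ∨]
≡ (¬D ∧ C ∧ A) ∨ (¬C ∧ ¬D) ∨ D ∨ ¬B   [simplify]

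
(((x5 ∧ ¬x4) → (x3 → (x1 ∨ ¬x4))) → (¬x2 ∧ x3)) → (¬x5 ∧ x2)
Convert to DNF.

(((x5 ∧ ¬x4) → (x3 → (x1 ∨ ¬x4))) → (¬x2 ∧ x3)) → (¬x5 ∧ x2)
= ¬(((x5 ∧ ¬x4) → (x3 → (x1 ∨ ¬x4))) → (¬x2 ∧ x3)) ∨ (¬x5 ∧ x2)
= ¬(¬((x5 ∧ ¬x4) → (x3 → (x1 ∨ ¬x4))) ∨ (¬x2 ∧ x3)) ∨ (¬x5 ∧ x2)
= ¬(¬(¬(x5 ∧ ¬x4) ∨ (x3 → (x1 ∨ ¬x4))) ∨ (¬x2 ∧ x3)) ∨ (¬x5 ∧ x2)
= ¬(¬(¬(x5 ∧ ¬x4) ∨ ¬x3 ∨ x1 ∨ ¬x4) ∨ (¬x2 ∧ x3)) ∨ (¬x5 ∧ x2)
= (¬¬(¬(x5 ∧ ¬x4) ∨ ¬x3 ∨ x1 ∨ ¬x4) ∧ ¬(¬x2 ∧ x3)) ∨ (¬x5 ∧ x2)
= ((¬(x5 ∧ ¬x4) ∨ ¬x3 ∨ x1 ∨ ¬x4) ∧ ¬(¬x2 ∧ x3)) ∨ (¬x5 ∧ x2)
= ((¬x5 ∨ ¬¬x4 ∨ ¬x3 ∨ x1 ∨ ¬x4) ∧ ¬(¬x2 ∧ x3)) ∨ (¬x5 ∧ x2)
= ((¬x5 ∨ x4 ∨ ¬x3 ∨ x1 ∨ ¬x4) ∧ ¬(¬x2 ∧ x3)) ∨ (¬x5 ∧ x2)
= ((¬x5 ∨ x4 ∨ ¬x3 ∨ x1 ∨ ¬x4) ∧ (¬¬x2 ∨ ¬x3)) ∨ (¬x5 ∧ x2)
= ((¬x5 ∨ x4 ∨ ¬x3 ∨ x1 ∨ ¬x4) ∧ (x2 ∨ ¬x3)) ∨ (¬x5 ∧ x2)
= (¬x5 ∧ x2) ∨ (¬x5 ∧ ¬x3) ∨ (x4 ∧ x2) ∨ (x4 ∧ ¬x3) ∨ (¬x3 ∧ x2) ∨ (¬x3 ∧ ¬x3) ∨ (x1 ∧ x2) ∨ (x1 ∧ ¬x3) ∨ (¬x4 ∧ x2) ∨ (¬x4 ∧ ¬x3) ∨ (¬x5 ∧ x2)
= (¬x5 ∧ x2) ∨ (x4 ∧ x2) ∨ ¬x3 ∨ (x1 ∧ x2) ∨ (¬x4 ∧ x2)

(¬x5 ∧ x2) ∨ (x4 ∧ x2) ∨ ¬x3 ∨ (x1 ∧ x2) ∨ (¬x4 ∧ x2)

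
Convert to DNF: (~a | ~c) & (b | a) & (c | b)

(~a & b) | (~c & b)

(~a | ~c) & (b | a) & (c | b)
≡ (~a & b & c) | (~a & b & b) | (~a & a & c) | (~a & a & b) | (~c & b & c) | (~c & b & b) | (~c & a & c) | (~c & a & b)   [distribute & over |]
≡ (~a & b) | (~c & b)   [simplify]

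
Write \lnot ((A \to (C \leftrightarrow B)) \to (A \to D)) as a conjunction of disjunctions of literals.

(\lnot A \lor \lnot C \lor B) \land (\lnot A \lor \lnot B \lor C) \land A \land \lnot D

\lnot ((A \to (C \leftrightarrow B)) \to (A \to D))
≡ \lnot (\lnot (A \to (C \leftrightarrow B)) \lor (A \to D))   [eliminate \to]
≡ \lnot (\lnot (\lnot A \lor (C \leftrightarrow B)) \lor (A \to D))   [eliminate \to]
≡ \lnot (\lnot (\lnot A \lor ((C \to B) \land (B \to C))) \lor (A \to D))   [eliminate \leftrightarrow]
≡ \lnot (\lnot (\lnot A \lor ((\lnot C \lor B) \land (B \to C))) \lor (A \to D))   [eliminate \to]
≡ \lnot (\lnot (\lnot A \lor ((\lnot C \lor B) \land (\lnot B \lor C))) \lor (A \to D))   [eliminate \to]
≡ \lnot (\lnot (\lnot A \lor ((\lnot C \lor B) \land (\lnot B \lor C))) \lor \lnot A \lor D)   [eliminate \to]
≡ \lnot \lnot (\lnot A \lor ((\lnot C \lor B) \land (\lnot B \lor C))) \land \lnot \lnot A \land \lnot D   [De Morgan]
≡ (\lnot A \lor ((\lnot C \lor B) \land (\lnot B \lor C))) \land \lnot \lnot A \land \lnot D   [double negation]
≡ (\lnot A \lor ((\lnot C \lor B) \land (\lnot B \lor C))) \land A \land \lnot D   [double negation]
≡ (\lnot A \lor \lnot C \lor B) \land (\lnot A \lor \lnot B \lor C) \land A \land \lnot D   [distribute \lor over \land]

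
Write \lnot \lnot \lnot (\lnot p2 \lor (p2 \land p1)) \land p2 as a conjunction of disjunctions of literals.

p2 \land (\lnot p2 \lor \lnot p1)

\lnot \lnot \lnot (\lnot p2 \lor (p2 \land p1)) \land p2
⇔ \lnot (\lnot p2 \lor (p2 \land p1)) \land p2   (double negation)
⇔ \lnot \lnot p2 \land \lnot (p2 \land p1) \land p2   (De Morgan)
⇔ p2 \land \lnot (p2 \land p1) \land p2   (double negation)
⇔ p2 \land (\lnot p2 \lor \lnot p1) \land p2   (De Morgan)
⇔ p2 \land (\lnot p2 \lor \lnot p1)   (simplify)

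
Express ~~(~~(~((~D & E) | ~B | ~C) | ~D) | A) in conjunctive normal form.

(B | ~D | A) & (C | ~D | A)

~~(~~(~((~D & E) | ~B | ~C) | ~D) | A)
= ~~(~((~D & E) | ~B | ~C) | ~D) | A   — double negation
= ~((~D & E) | ~B | ~C) | ~D | A   — double negation
= (~(~D & E) & ~~B & ~~C) | ~D | A   — De Morgan
= ((~~D | ~E) & ~~B & ~~C) | ~D | A   — De Morgan
= ((D | ~E) & ~~B & ~~C) | ~D | A   — double negation
= ((D | ~E) & B & ~~C) | ~D | A   — double negation
= ((D | ~E) & B & C) | ~D | A   — double negation
= (D | ~E | ~D | A) & (B | ~D | A) & (C | ~D | A)   — distribute | over &
= (B | ~D | A) & (C | ~D | A)   — simplify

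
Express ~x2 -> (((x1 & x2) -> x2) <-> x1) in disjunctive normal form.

~x2 -> (((x1 & x2) -> x2) <-> x1)
⇔ ~~x2 | (((x1 & x2) -> x2) <-> x1)   — eliminate ->
⇔ ~~x2 | ((((x1 & x2) -> x2) -> x1) & (x1 -> ((x1 & x2) -> x2)))   — eliminate <->
⇔ ~~x2 | ((~((x1 & x2) -> x2) | x1) & (x1 -> ((x1 & x2) -> x2)))   — eliminate ->
⇔ ~~x2 | ((~(~(x1 & x2) | x2) | x1) & (x1 -> ((x1 & x2) -> x2)))   — eliminate ->
⇔ ~~x2 | ((~(~(x1 & x2) | x2) | x1) & (~x1 | ((x1 & x2) -> x2)))   — eliminate ->
⇔ ~~x2 | ((~(~(x1 & x2) | x2) | x1) & (~x1 | ~(x1 & x2) | x2))   — eliminate ->
⇔ x2 | ((~(~(x1 & x2) | x2) | x1) & (~x1 | ~(x1 & x2) | x2))   — double negation
⇔ x2 | (((~~(x1 & x2) & ~x2) | x1) & (~x1 | ~(x1 & x2) | x2))   — De Morgan
⇔ x2 | (((x1 & x2 & ~x2) | x1) & (~x1 | ~(x1 & x2) | x2))   — double negation
⇔ x2 | (((x1 & x2 & ~x2) | x1) & (~x1 | ~x1 | ~x2 | x2))   — De Morgan
⇔ x2 | (x1 & x2 & ~x2 & ~x1) | (x1 & x2 & ~x2 & ~x1) | (x1 & x2 & ~x2 & ~x2) | (x1 & x2 & ~x2 & x2) | (x1 & ~x1) | (x1 & ~x1) | (x1 & ~x2) | (x1 & x2)   — distribute & over |
⇔ x2 | (x1 & ~x2)   — simplify

x2 | (x1 & ~x2)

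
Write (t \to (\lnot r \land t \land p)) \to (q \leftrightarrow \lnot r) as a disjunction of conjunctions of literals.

(t \land r) \lor (t \land \lnot p) \lor (\lnot q \land r) \lor (\lnot r \land q)

(t \to (\lnot r \land t \land p)) \to (q \leftrightarrow \lnot r)
⇔ \lnot (t \to (\lnot r \land t \land p)) \lor (q \leftrightarrow \lnot r)   [eliminate \to]
⇔ \lnot (\lnot t \lor (\lnot r \land t \land p)) \lor (q \leftrightarrow \lnot r)   [eliminate \to]
⇔ \lnot (\lnot t \lor (\lnot r \land t \land p)) \lor ((q \to \lnot r) \land (\lnot r \to q))   [eliminate \leftrightarrow]
⇔ \lnot (\lnot t \lor (\lnot r \land t \land p)) \lor ((\lnot q \lor \lnot r) \land (\lnot r \to q))   [eliminate \to]
⇔ \lnot (\lnot t \lor (\lnot r \land t \land p)) \lor ((\lnot q \lor \lnot r) \land (\lnot \lnot r \lor q))   [eliminate \to]
⇔ (\lnot \lnot t \land \lnot (\lnot r \land t \land p)) \lor ((\lnot q \lor \lnot r) \land (\lnot \lnot r \lor q))   [De Morgan]
⇔ (t \land \lnot (\lnot r \land t \land p)) \lor ((\lnot q \lor \lnot r) \land (\lnot \lnot r \lor q))   [double negation]
⇔ (t \land (\lnot \lnot r \lor \lnot t \lor \lnot p)) \lor ((\lnot q \lor \lnot r) \land (\lnot \lnot r \lor q))   [De Morgan]
⇔ (t \land (r \lor \lnot t \lor \lnot p)) \lor ((\lnot q \lor \lnot r) \land (\lnot \lnot r \lor q))   [double negation]
⇔ (t \land (r \lor \lnot t \lor \lnot p)) \lor ((\lnot q \lor \lnot r) \land (r \lor q))   [double negation]
⇔ (t \land r) \lor (t \land \lnot t) \lor (t \land \lnot p) \lor (\lnot q \land r) \lor (\lnot q \land q) \lor (\lnot r \land r) \lor (\lnot r \land q)   [distribute \land over \lor]
⇔ (t \land r) \lor (t \land \lnot p) \lor (\lnot q \land r) \lor (\lnot r \land q)   [simplify]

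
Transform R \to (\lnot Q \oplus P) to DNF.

\lnot R \lor (\lnot Q \land \lnot P) \lor (Q \land P)

R \to (\lnot Q \oplus P)
≡ \lnot R \lor (\lnot Q \oplus P)   (eliminate \to)
≡ \lnot R \lor (\lnot Q \land \lnot P) \lor (\lnot \lnot Q \land P)   (expand \oplus)
≡ \lnot R \lor (\lnot Q \land \lnot P) \lor (Q \land P)   (double negation)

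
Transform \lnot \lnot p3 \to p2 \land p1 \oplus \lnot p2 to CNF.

\lnot p3 \lor p1 \lor \lnot p2

\lnot \lnot p3 \to p2 \land p1 \oplus \lnot p2
≡ \lnot \lnot \lnot p3 \lor (p2 \land p1 \oplus \lnot p2)   (eliminate \to)
≡ \lnot \lnot \lnot p3 \lor (p2 \land p1 \lor \lnot p2) \land \lnot (p2 \land p1 \land \lnot p2)   (expand \oplus)
≡ \lnot p3 \lor (p2 \land p1 \lor \lnot p2) \land \lnot (p2 \land p1 \land \lnot p2)   (double negation)
≡ \lnot p3 \lor (p2 \land p1 \lor \lnot p2) \land (\lnot p2 \lor \lnot p1 \lor \lnot \lnot p2)   (De Morgan)
≡ \lnot p3 \lor (p2 \land p1 \lor \lnot p2) \land (\lnot p2 \lor \lnot p1 \lor p2)   (double negation)
≡ (\lnot p3 \lor p2 \lor \lnot p2) \land (\lnot p3 \lor p1 \lor \lnot p2) \land (\lnot p3 \lor \lnot p2 \lor \lnot p1 \lor p2)   (distribute \lor over \land)
≡ \lnot p3 \lor p1 \lor \lnot p2   (simplify)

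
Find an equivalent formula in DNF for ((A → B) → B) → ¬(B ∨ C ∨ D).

(¬A ∧ ¬B) ∨ (¬B ∧ ¬C ∧ ¬D)

((A → B) → B) → ¬(B ∨ C ∨ D)
≡ ¬((A → B) → B) ∨ ¬(B ∨ C ∨ D)   [eliminate →]
≡ ¬(¬(A → B) ∨ B) ∨ ¬(B ∨ C ∨ D)   [eliminate →]
≡ ¬(¬(¬A ∨ B) ∨ B) ∨ ¬(B ∨ C ∨ D)   [eliminate →]
≡ (¬¬(¬A ∨ B) ∧ ¬B) ∨ ¬(B ∨ C ∨ D)   [De Morgan]
≡ ((¬A ∨ B) ∧ ¬B) ∨ ¬(B ∨ C ∨ D)   [double negation]
≡ ((¬A ∨ B) ∧ ¬B) ∨ (¬B ∧ ¬C ∧ ¬D)   [De Morgan]
≡ (¬A ∧ ¬B) ∨ (B ∧ ¬B) ∨ (¬B ∧ ¬C ∧ ¬D)   [distribute ∧ over ∨]
≡ (¬A ∧ ¬B) ∨ (¬B ∧ ¬C ∧ ¬D)   [simplify]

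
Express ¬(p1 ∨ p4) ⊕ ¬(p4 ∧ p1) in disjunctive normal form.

(p1 ∧ ¬p4) ∨ (p4 ∧ ¬p1)

¬(p1 ∨ p4) ⊕ ¬(p4 ∧ p1)
≡ (¬(p1 ∨ p4) ∧ ¬¬(p4 ∧ p1)) ∨ (¬¬(p1 ∨ p4) ∧ ¬(p4 ∧ p1))   (expand ⊕)
≡ (¬p1 ∧ ¬p4 ∧ ¬¬(p4 ∧ p1)) ∨ (¬¬(p1 ∨ p4) ∧ ¬(p4 ∧ p1))   (De Morgan)
≡ (¬p1 ∧ ¬p4 ∧ p4 ∧ p1) ∨ (¬¬(p1 ∨ p4) ∧ ¬(p4 ∧ p1))   (double negation)
≡ (¬p1 ∧ ¬p4 ∧ p4 ∧ p1) ∨ ((p1 ∨ p4) ∧ ¬(p4 ∧ p1))   (double negation)
≡ (¬p1 ∧ ¬p4 ∧ p4 ∧ p1) ∨ ((p1 ∨ p4) ∧ (¬p4 ∨ ¬p1))   (De Morgan)
≡ (¬p1 ∧ ¬p4 ∧ p4 ∧ p1) ∨ (p1 ∧ ¬p4) ∨ (p1 ∧ ¬p1) ∨ (p4 ∧ ¬p4) ∨ (p4 ∧ ¬p1)   (distribute ∧ over ∨)
≡ (p1 ∧ ¬p4) ∨ (p4 ∧ ¬p1)   (simplify)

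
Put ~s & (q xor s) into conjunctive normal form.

~s & (q xor s)
= ~s & (q | s) & ~(q & s)   [expand xor]
= ~s & (q | s) & (~q | ~s)   [De Morgan]
= ~s & (q | s)   [simplify]

~s & (q | s)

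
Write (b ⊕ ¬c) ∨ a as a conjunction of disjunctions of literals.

(b ⊕ ¬c) ∨ a
≡ ((b ∨ ¬c) ∧ ¬(b ∧ ¬c)) ∨ a   — expand ⊕
≡ ((b ∨ ¬c) ∧ (¬b ∨ ¬¬c)) ∨ a   — De Morgan
≡ ((b ∨ ¬c) ∧ (¬b ∨ c)) ∨ a   — double negation
≡ (b ∨ ¬c ∨ a) ∧ (¬b ∨ c ∨ a)   — distribute ∨ over ∧

(b ∨ ¬c ∨ a) ∧ (¬b ∨ c ∨ a)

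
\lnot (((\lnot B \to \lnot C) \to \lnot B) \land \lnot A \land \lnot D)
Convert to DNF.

B \lor A \lor D

\lnot (((\lnot B \to \lnot C) \to \lnot B) \land \lnot A \land \lnot D)
⇔ \lnot ((\lnot (\lnot B \to \lnot C) \lor \lnot B) \land \lnot A \land \lnot D)
⇔ \lnot ((\lnot (\lnot \lnot B \lor \lnot C) \lor \lnot B) \land \lnot A \land \lnot D)
⇔ \lnot (\lnot (\lnot \lnot B \lor \lnot C) \lor \lnot B) \lor \lnot \lnot A \lor \lnot \lnot D
⇔ (\lnot \lnot (\lnot \lnot B \lor \lnot C) \land \lnot \lnot B) \lor \lnot \lnot A \lor \lnot \lnot D
⇔ ((\lnot \lnot B \lor \lnot C) \land \lnot \lnot B) \lor \lnot \lnot A \lor \lnot \lnot D
⇔ ((B \lor \lnot C) \land \lnot \lnot B) \lor \lnot \lnot A \lor \lnot \lnot D
⇔ ((B \lor \lnot C) \land B) \lor \lnot \lnot A \lor \lnot \lnot D
⇔ ((B \lor \lnot C) \land B) \lor A \lor \lnot \lnot D
⇔ ((B \lor \lnot C) \land B) \lor A \lor D
⇔ (B \land B) \lor (\lnot C \land B) \lor A \lor D
⇔ B \lor A \lor D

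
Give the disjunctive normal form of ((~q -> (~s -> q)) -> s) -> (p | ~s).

((~q -> (~s -> q)) -> s) -> (p | ~s)
≡ ~((~q -> (~s -> q)) -> s) | p | ~s   (eliminate ->)
≡ ~(~(~q -> (~s -> q)) | s) | p | ~s   (eliminate ->)
≡ ~(~(~~q | (~s -> q)) | s) | p | ~s   (eliminate ->)
≡ ~(~(~~q | ~~s | q) | s) | p | ~s   (eliminate ->)
≡ (~~(~~q | ~~s | q) & ~s) | p | ~s   (De Morgan)
≡ ((~~q | ~~s | q) & ~s) | p | ~s   (double negation)
≡ ((q | ~~s | q) & ~s) | p | ~s   (double negation)
≡ ((q | s | q) & ~s) | p | ~s   (double negation)
≡ (q & ~s) | (s & ~s) | (q & ~s) | p | ~s   (distribute & over |)
≡ p | ~s   (simplify)

p | ~s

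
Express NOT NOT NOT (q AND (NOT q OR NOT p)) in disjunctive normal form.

NOT NOT NOT (q AND (NOT q OR NOT p))
≡ NOT (q AND (NOT q OR NOT p))   — double negation
≡ NOT q OR NOT (NOT q OR NOT p)   — De Morgan
≡ NOT q OR (NOT NOT q AND NOT NOT p)   — De Morgan
≡ NOT q OR (q AND NOT NOT p)   — double negation
≡ NOT q OR (q AND p)   — double negation

NOT q OR (q AND p)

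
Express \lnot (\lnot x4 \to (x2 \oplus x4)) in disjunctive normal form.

\lnot (\lnot x4 \to (x2 \oplus x4))
= \lnot (\lnot \lnot x4 \lor (x2 \oplus x4))   (eliminate \to)
= \lnot (\lnot \lnot x4 \lor (x2 \land \lnot x4) \lor (\lnot x2 \land x4))   (expand \oplus)
= \lnot \lnot \lnot x4 \land \lnot (x2 \land \lnot x4) \land \lnot (\lnot x2 \land x4)   (De Morgan)
= \lnot x4 \land \lnot (x2 \land \lnot x4) \land \lnot (\lnot x2 \land x4)   (double negation)
= \lnot x4 \land (\lnot x2 \lor \lnot \lnot x4) \land \lnot (\lnot x2 \land x4)   (De Morgan)
= \lnot x4 \land (\lnot x2 \lor x4) \land \lnot (\lnot x2 \land x4)   (double negation)
= \lnot x4 \land (\lnot x2 \lor x4) \land (\lnot \lnot x2 \lor \lnot x4)   (De Morgan)
= \lnot x4 \land (\lnot x2 \lor x4) \land (x2 \lor \lnot x4)   (double negation)
= (\lnot x4 \land \lnot x2 \land x2) \lor (\lnot x4 \land \lnot x2 \land \lnot x4) \lor (\lnot x4 \land x4 \land x2) \lor (\lnot x4 \land x4 \land \lnot x4)   (distribute \land over \lor)
= \lnot x4 \land \lnot x2   (simplify)

\lnot x4 \land \lnot x2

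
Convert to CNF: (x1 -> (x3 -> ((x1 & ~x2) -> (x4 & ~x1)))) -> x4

(x1 -> (x3 -> ((x1 & ~x2) -> (x4 & ~x1)))) -> x4
= ~(x1 -> (x3 -> ((x1 & ~x2) -> (x4 & ~x1)))) | x4   — eliminate ->
= ~(~x1 | (x3 -> ((x1 & ~x2) -> (x4 & ~x1)))) | x4   — eliminate ->
= ~(~x1 | ~x3 | ((x1 & ~x2) -> (x4 & ~x1))) | x4   — eliminate ->
= ~(~x1 | ~x3 | ~(x1 & ~x2) | (x4 & ~x1)) | x4   — eliminate ->
= (~~x1 & ~~x3 & ~~(x1 & ~x2) & ~(x4 & ~x1)) | x4   — De Morgan
= (x1 & ~~x3 & ~~(x1 & ~x2) & ~(x4 & ~x1)) | x4   — double negation
= (x1 & x3 & ~~(x1 & ~x2) & ~(x4 & ~x1)) | x4   — double negation
= (x1 & x3 & x1 & ~x2 & ~(x4 & ~x1)) | x4   — double negation
= (x1 & x3 & x1 & ~x2 & (~x4 | ~~x1)) | x4   — De Morgan
= (x1 & x3 & x1 & ~x2 & (~x4 | x1)) | x4   — double negation
= (x1 | x4) & (x3 | x4) & (x1 | x4) & (~x2 | x4) & (~x4 | x1 | x4)   — distribute | over &
= (x1 | x4) & (x3 | x4) & (~x2 | x4)   — simplify

(x1 | x4) & (x3 | x4) & (~x2 | x4)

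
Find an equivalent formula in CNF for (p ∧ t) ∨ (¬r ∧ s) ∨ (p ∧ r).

(p ∧ t) ∨ (¬r ∧ s) ∨ (p ∧ r)
≡ (p ∨ ¬r ∨ p) ∧ (p ∨ ¬r ∨ r) ∧ (p ∨ s ∨ p) ∧ (p ∨ s ∨ r) ∧ (t ∨ ¬r ∨ p) ∧ (t ∨ ¬r ∨ r) ∧ (t ∨ s ∨ p) ∧ (t ∨ s ∨ r)   — distribute ∨ over ∧
≡ (p ∨ ¬r) ∧ (p ∨ s) ∧ (t ∨ s ∨ r)   — simplify

(p ∨ ¬r) ∧ (p ∨ s) ∧ (t ∨ s ∨ r)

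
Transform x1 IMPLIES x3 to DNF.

x1 IMPLIES x3
⇔ NOT x1 OR x3   — eliminate IMPLIES

NOT x1 OR x3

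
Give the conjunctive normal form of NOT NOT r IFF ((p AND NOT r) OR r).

NOT p OR r

NOT NOT r IFF ((p AND NOT r) OR r)
= (NOT NOT r IMPLIES ((p AND NOT r) OR r)) AND (((p AND NOT r) OR r) IMPLIES NOT NOT r)   [eliminate IFF]
= (NOT NOT NOT r OR (p AND NOT r) OR r) AND (((p AND NOT r) OR r) IMPLIES NOT NOT r)   [eliminate IMPLIES]
= (NOT NOT NOT r OR (p AND NOT r) OR r) AND (NOT ((p AND NOT r) OR r) OR NOT NOT r)   [eliminate IMPLIES]
= (NOT r OR (p AND NOT r) OR r) AND (NOT ((p AND NOT r) OR r) OR NOT NOT r)   [double negation]
= (NOT r OR (p AND NOT r) OR r) AND ((NOT (p AND NOT r) AND NOT r) OR NOT NOT r)   [De Morgan]
= (NOT r OR (p AND NOT r) OR r) AND (((NOT p OR NOT NOT r) AND NOT r) OR NOT NOT r)   [De Morgan]
= (NOT r OR (p AND NOT r) OR r) AND (((NOT p OR r) AND NOT r) OR NOT NOT r)   [double negation]
= (NOT r OR (p AND NOT r) OR r) AND (((NOT p OR r) AND NOT r) OR r)   [double negation]
= (NOT r OR p OR r) AND (NOT r OR NOT r OR r) AND (NOT p OR r OR r) AND (NOT r OR r)   [distribute OR over AND]
= NOT p OR r   [simplify]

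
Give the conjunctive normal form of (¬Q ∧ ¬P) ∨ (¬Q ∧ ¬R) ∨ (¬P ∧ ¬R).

(¬Q ∨ ¬P) ∧ (¬Q ∨ ¬R) ∧ (¬P ∨ ¬R)

(¬Q ∧ ¬P) ∨ (¬Q ∧ ¬R) ∨ (¬P ∧ ¬R)
⇔ (¬Q ∨ ¬Q ∨ ¬P) ∧ (¬Q ∨ ¬Q ∨ ¬R) ∧ (¬Q ∨ ¬R ∨ ¬P) ∧ (¬Q ∨ ¬R ∨ ¬R) ∧ (¬P ∨ ¬Q ∨ ¬P) ∧ (¬P ∨ ¬Q ∨ ¬R) ∧ (¬P ∨ ¬R ∨ ¬P) ∧ (¬P ∨ ¬R ∨ ¬R)   [distribute ∨ over ∧]
⇔ (¬Q ∨ ¬P) ∧ (¬Q ∨ ¬R) ∧ (¬P ∨ ¬R)   [simplify]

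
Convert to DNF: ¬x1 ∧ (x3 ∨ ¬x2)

¬x1 ∧ (x3 ∨ ¬x2)
⇔ (¬x1 ∧ x3) ∨ (¬x1 ∧ ¬x2)   [distribute ∧ over ∨]

(¬x1 ∧ x3) ∨ (¬x1 ∧ ¬x2)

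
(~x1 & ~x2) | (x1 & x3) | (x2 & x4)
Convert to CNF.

(~x1 | x3 | x2) & (~x1 | x3 | x4) & (~x2 | x1 | x4) & (~x2 | x3 | x4)

(~x1 & ~x2) | (x1 & x3) | (x2 & x4)
= (~x1 | x1 | x2) & (~x1 | x1 | x4) & (~x1 | x3 | x2) & (~x1 | x3 | x4) & (~x2 | x1 | x2) & (~x2 | x1 | x4) & (~x2 | x3 | x2) & (~x2 | x3 | x4)   (distribute | over &)
= (~x1 | x3 | x2) & (~x1 | x3 | x4) & (~x2 | x1 | x4) & (~x2 | x3 | x4)   (simplify)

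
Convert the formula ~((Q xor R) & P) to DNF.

~((Q xor R) & P)
⇔ ~(((Q & ~R) | (~Q & R)) & P)   [expand xor]
⇔ ~((Q & ~R) | (~Q & R)) | ~P   [De Morgan]
⇔ (~(Q & ~R) & ~(~Q & R)) | ~P   [De Morgan]
⇔ ((~Q | ~~R) & ~(~Q & R)) | ~P   [De Morgan]
⇔ ((~Q | R) & ~(~Q & R)) | ~P   [double negation]
⇔ ((~Q | R) & (~~Q | ~R)) | ~P   [De Morgan]
⇔ ((~Q | R) & (Q | ~R)) | ~P   [double negation]
⇔ (~Q & Q) | (~Q & ~R) | (R & Q) | (R & ~R) | ~P   [distribute & over |]
⇔ (~Q & ~R) | (R & Q) | ~P   [simplify]

(~Q & ~R) | (R & Q) | ~P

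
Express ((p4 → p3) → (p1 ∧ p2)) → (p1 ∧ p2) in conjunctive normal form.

((p4 → p3) → (p1 ∧ p2)) → (p1 ∧ p2)
⇔ ¬((p4 → p3) → (p1 ∧ p2)) ∨ (p1 ∧ p2)
⇔ ¬(¬(p4 → p3) ∨ (p1 ∧ p2)) ∨ (p1 ∧ p2)
⇔ ¬(¬(¬p4 ∨ p3) ∨ (p1 ∧ p2)) ∨ (p1 ∧ p2)
⇔ (¬¬(¬p4 ∨ p3) ∧ ¬(p1 ∧ p2)) ∨ (p1 ∧ p2)
⇔ ((¬p4 ∨ p3) ∧ ¬(p1 ∧ p2)) ∨ (p1 ∧ p2)
⇔ ((¬p4 ∨ p3) ∧ (¬p1 ∨ ¬p2)) ∨ (p1 ∧ p2)
⇔ (¬p4 ∨ p3 ∨ p1) ∧ (¬p4 ∨ p3 ∨ p2) ∧ (¬p1 ∨ ¬p2 ∨ p1) ∧ (¬p1 ∨ ¬p2 ∨ p2)
⇔ (¬p4 ∨ p3 ∨ p1) ∧ (¬p4 ∨ p3 ∨ p2)

(¬p4 ∨ p3 ∨ p1) ∧ (¬p4 ∨ p3 ∨ p2)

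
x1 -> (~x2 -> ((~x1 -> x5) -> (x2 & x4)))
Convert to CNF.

x1 -> (~x2 -> ((~x1 -> x5) -> (x2 & x4)))
≡ ~x1 | (~x2 -> ((~x1 -> x5) -> (x2 & x4)))   — eliminate ->
≡ ~x1 | ~~x2 | ((~x1 -> x5) -> (x2 & x4))   — eliminate ->
≡ ~x1 | ~~x2 | ~(~x1 -> x5) | (x2 & x4)   — eliminate ->
≡ ~x1 | ~~x2 | ~(~~x1 | x5) | (x2 & x4)   — eliminate ->
≡ ~x1 | x2 | ~(~~x1 | x5) | (x2 & x4)   — double negation
≡ ~x1 | x2 | (~~~x1 & ~x5) | (x2 & x4)   — De Morgan
≡ ~x1 | x2 | (~x1 & ~x5) | (x2 & x4)   — double negation
≡ (~x1 | x2 | ~x1 | x2) & (~x1 | x2 | ~x1 | x4) & (~x1 | x2 | ~x5 | x2) & (~x1 | x2 | ~x5 | x4)   — distribute | over &
≡ ~x1 | x2   — simplify

~x1 | x2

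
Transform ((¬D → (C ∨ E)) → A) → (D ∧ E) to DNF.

(D ∧ ¬A) ∨ (C ∧ ¬A) ∨ (E ∧ ¬A) ∨ (D ∧ E)

((¬D → (C ∨ E)) → A) → (D ∧ E)
≡ ¬((¬D → (C ∨ E)) → A) ∨ (D ∧ E)   [eliminate →]
≡ ¬(¬(¬D → (C ∨ E)) ∨ A) ∨ (D ∧ E)   [eliminate →]
≡ ¬(¬(¬¬D ∨ C ∨ E) ∨ A) ∨ (D ∧ E)   [eliminate →]
≡ (¬¬(¬¬D ∨ C ∨ E) ∧ ¬A) ∨ (D ∧ E)   [De Morgan]
≡ ((¬¬D ∨ C ∨ E) ∧ ¬A) ∨ (D ∧ E)   [double negation]
≡ ((D ∨ C ∨ E) ∧ ¬A) ∨ (D ∧ E)   [double negation]
≡ (D ∧ ¬A) ∨ (C ∧ ¬A) ∨ (E ∧ ¬A) ∨ (D ∧ E)   [distribute ∧ over ∨]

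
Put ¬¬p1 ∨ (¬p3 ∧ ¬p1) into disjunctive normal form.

p1 ∨ (¬p3 ∧ ¬p1)

¬¬p1 ∨ (¬p3 ∧ ¬p1)
⇔ p1 ∨ (¬p3 ∧ ¬p1)   [double negation]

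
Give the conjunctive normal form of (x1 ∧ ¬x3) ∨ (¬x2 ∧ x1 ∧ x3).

x1 ∧ (¬x3 ∨ ¬x2)

(x1 ∧ ¬x3) ∨ (¬x2 ∧ x1 ∧ x3)
⇔ (x1 ∨ ¬x2) ∧ (x1 ∨ x1) ∧ (x1 ∨ x3) ∧ (¬x3 ∨ ¬x2) ∧ (¬x3 ∨ x1) ∧ (¬x3 ∨ x3)   [distribute ∨ over ∧]
⇔ x1 ∧ (¬x3 ∨ ¬x2)   [simplify]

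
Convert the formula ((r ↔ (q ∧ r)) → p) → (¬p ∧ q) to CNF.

(¬r ∨ q) ∧ ¬p

((r ↔ (q ∧ r)) → p) → (¬p ∧ q)
= ¬((r ↔ (q ∧ r)) → p) ∨ (¬p ∧ q)   (eliminate →)
= ¬(¬(r ↔ (q ∧ r)) ∨ p) ∨ (¬p ∧ q)   (eliminate →)
= ¬(¬((r → (q ∧ r)) ∧ ((q ∧ r) → r)) ∨ p) ∨ (¬p ∧ q)   (eliminate ↔)
= ¬(¬((¬r ∨ (q ∧ r)) ∧ ((q ∧ r) → r)) ∨ p) ∨ (¬p ∧ q)   (eliminate →)
= ¬(¬((¬r ∨ (q ∧ r)) ∧ (¬(q ∧ r) ∨ r)) ∨ p) ∨ (¬p ∧ q)   (eliminate →)
= (¬¬((¬r ∨ (q ∧ r)) ∧ (¬(q ∧ r) ∨ r)) ∧ ¬p) ∨ (¬p ∧ q)   (De Morgan)
= ((¬r ∨ (q ∧ r)) ∧ (¬(q ∧ r) ∨ r) ∧ ¬p) ∨ (¬p ∧ q)   (double negation)
= ((¬r ∨ (q ∧ r)) ∧ (¬q ∨ ¬r ∨ r) ∧ ¬p) ∨ (¬p ∧ q)   (De Morgan)
= (¬r ∨ q ∨ ¬p) ∧ (¬r ∨ q ∨ q) ∧ (¬r ∨ r ∨ ¬p) ∧ (¬r ∨ r ∨ q) ∧ (¬q ∨ ¬r ∨ r ∨ ¬p) ∧ (¬q ∨ ¬r ∨ r ∨ q) ∧ (¬p ∨ ¬p) ∧ (¬p ∨ q)   (distribute ∨ over ∧)
= (¬r ∨ q) ∧ ¬p   (simplify)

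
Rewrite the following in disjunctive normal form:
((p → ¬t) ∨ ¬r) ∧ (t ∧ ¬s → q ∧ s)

((p → ¬t) ∨ ¬r) ∧ (t ∧ ¬s → q ∧ s)
⇔ (¬p ∨ ¬t ∨ ¬r) ∧ (t ∧ ¬s → q ∧ s)   [eliminate →]
⇔ (¬p ∨ ¬t ∨ ¬r) ∧ (¬(t ∧ ¬s) ∨ q ∧ s)   [eliminate →]
⇔ (¬p ∨ ¬t ∨ ¬r) ∧ (¬t ∨ ¬¬s ∨ q ∧ s)   [De Morgan]
⇔ (¬p ∨ ¬t ∨ ¬r) ∧ (¬t ∨ s ∨ q ∧ s)   [double negation]
⇔ ¬p ∧ ¬t ∨ ¬p ∧ s ∨ ¬p ∧ q ∧ s ∨ ¬t ∧ ¬t ∨ ¬t ∧ s ∨ ¬t ∧ q ∧ s ∨ ¬r ∧ ¬t ∨ ¬r ∧ s ∨ ¬r ∧ q ∧ s   [distribute ∧ over ∨]
⇔ ¬p ∧ s ∨ ¬t ∨ ¬r ∧ s   [simplify]

¬p ∧ s ∨ ¬t ∨ ¬r ∧ s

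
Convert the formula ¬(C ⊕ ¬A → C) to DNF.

¬(C ⊕ ¬A → C)
= ¬(¬(C ⊕ ¬A) ∨ C)
= ¬(¬(C ∧ ¬¬A ∨ ¬C ∧ ¬A) ∨ C)
= ¬¬(C ∧ ¬¬A ∨ ¬C ∧ ¬A) ∧ ¬C
= (C ∧ ¬¬A ∨ ¬C ∧ ¬A) ∧ ¬C
= (C ∧ A ∨ ¬C ∧ ¬A) ∧ ¬C
= C ∧ A ∧ ¬C ∨ ¬C ∧ ¬A ∧ ¬C
= ¬C ∧ ¬A

¬C ∧ ¬A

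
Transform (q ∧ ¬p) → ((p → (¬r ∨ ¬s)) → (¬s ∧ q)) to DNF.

¬q ∨ p ∨ (¬s ∧ q)

(q ∧ ¬p) → ((p → (¬r ∨ ¬s)) → (¬s ∧ q))
≡ ¬(q ∧ ¬p) ∨ ((p → (¬r ∨ ¬s)) → (¬s ∧ q))   [eliminate →]
≡ ¬(q ∧ ¬p) ∨ ¬(p → (¬r ∨ ¬s)) ∨ (¬s ∧ q)   [eliminate →]
≡ ¬(q ∧ ¬p) ∨ ¬(¬p ∨ ¬r ∨ ¬s) ∨ (¬s ∧ q)   [eliminate →]
≡ ¬q ∨ ¬¬p ∨ ¬(¬p ∨ ¬r ∨ ¬s) ∨ (¬s ∧ q)   [De Morgan]
≡ ¬q ∨ p ∨ ¬(¬p ∨ ¬r ∨ ¬s) ∨ (¬s ∧ q)   [double negation]
≡ ¬q ∨ p ∨ (¬¬p ∧ ¬¬r ∧ ¬¬s) ∨ (¬s ∧ q)   [De Morgan]
≡ ¬q ∨ p ∨ (p ∧ ¬¬r ∧ ¬¬s) ∨ (¬s ∧ q)   [double negation]
≡ ¬q ∨ p ∨ (p ∧ r ∧ ¬¬s) ∨ (¬s ∧ q)   [double negation]
≡ ¬q ∨ p ∨ (p ∧ r ∧ s) ∨ (¬s ∧ q)   [double negation]
≡ ¬q ∨ p ∨ (¬s ∧ q)   [simplify]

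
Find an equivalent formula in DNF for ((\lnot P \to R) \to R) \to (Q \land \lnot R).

(P \land \lnot R) \lor (Q \land \lnot R)

((\lnot P \to R) \to R) \to (Q \land \lnot R)
≡ \lnot ((\lnot P \to R) \to R) \lor (Q \land \lnot R)   [eliminate \to]
≡ \lnot (\lnot (\lnot P \to R) \lor R) \lor (Q \land \lnot R)   [eliminate \to]
≡ \lnot (\lnot (\lnot \lnot P \lor R) \lor R) \lor (Q \land \lnot R)   [eliminate \to]
≡ (\lnot \lnot (\lnot \lnot P \lor R) \land \lnot R) \lor (Q \land \lnot R)   [De Morgan]
≡ ((\lnot \lnot P \lor R) \land \lnot R) \lor (Q \land \lnot R)   [double negation]
≡ ((P \lor R) \land \lnot R) \lor (Q \land \lnot R)   [double negation]
≡ (P \land \lnot R) \lor (R \land \lnot R) \lor (Q \land \lnot R)   [distribute \land over \lor]
≡ (P \land \lnot R) \lor (Q \land \lnot R)   [simplify]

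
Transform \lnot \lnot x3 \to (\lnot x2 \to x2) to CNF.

\lnot x3 \lor x2

\lnot \lnot x3 \to (\lnot x2 \to x2)
≡ \lnot \lnot \lnot x3 \lor (\lnot x2 \to x2)   — eliminate \to
≡ \lnot \lnot \lnot x3 \lor \lnot \lnot x2 \lor x2   — eliminate \to
≡ \lnot x3 \lor \lnot \lnot x2 \lor x2   — double negation
≡ \lnot x3 \lor x2 \lor x2   — double negation
≡ \lnot x3 \lor x2   — simplify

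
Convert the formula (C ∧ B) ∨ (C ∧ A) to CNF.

C ∧ (B ∨ A)

(C ∧ B) ∨ (C ∧ A)
= (C ∨ C) ∧ (C ∨ A) ∧ (B ∨ C) ∧ (B ∨ A)   — distribute ∨ over ∧
= C ∧ (B ∨ A)   — simplify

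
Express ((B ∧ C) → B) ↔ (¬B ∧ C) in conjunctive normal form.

((B ∧ C) → B) ↔ (¬B ∧ C)
= (((B ∧ C) → B) → (¬B ∧ C)) ∧ ((¬B ∧ C) → ((B ∧ C) → B))   [eliminate ↔]
= (¬((B ∧ C) → B) ∨ (¬B ∧ C)) ∧ ((¬B ∧ C) → ((B ∧ C) → B))   [eliminate →]
= (¬(¬(B ∧ C) ∨ B) ∨ (¬B ∧ C)) ∧ ((¬B ∧ C) → ((B ∧ C) → B))   [eliminate →]
= (¬(¬(B ∧ C) ∨ B) ∨ (¬B ∧ C)) ∧ (¬(¬B ∧ C) ∨ ((B ∧ C) → B))   [eliminate →]
= (¬(¬(B ∧ C) ∨ B) ∨ (¬B ∧ C)) ∧ (¬(¬B ∧ C) ∨ ¬(B ∧ C) ∨ B)   [eliminate →]
= ((¬¬(B ∧ C) ∧ ¬B) ∨ (¬B ∧ C)) ∧ (¬(¬B ∧ C) ∨ ¬(B ∧ C) ∨ B)   [De Morgan]
= ((B ∧ C ∧ ¬B) ∨ (¬B ∧ C)) ∧ (¬(¬B ∧ C) ∨ ¬(B ∧ C) ∨ B)   [double negation]
= ((B ∧ C ∧ ¬B) ∨ (¬B ∧ C)) ∧ (¬¬B ∨ ¬C ∨ ¬(B ∧ C) ∨ B)   [De Morgan]
= ((B ∧ C ∧ ¬B) ∨ (¬B ∧ C)) ∧ (B ∨ ¬C ∨ ¬(B ∧ C) ∨ B)   [double negation]
= ((B ∧ C ∧ ¬B) ∨ (¬B ∧ C)) ∧ (B ∨ ¬C ∨ ¬B ∨ ¬C ∨ B)   [De Morgan]
= (B ∨ ¬B) ∧ (B ∨ C) ∧ (C ∨ ¬B) ∧ (C ∨ C) ∧ (¬B ∨ ¬B) ∧ (¬B ∨ C) ∧ (B ∨ ¬C ∨ ¬B ∨ ¬C ∨ B)   [distribute ∨ over ∧]
= C ∧ ¬B   [simplify]

C ∧ ¬B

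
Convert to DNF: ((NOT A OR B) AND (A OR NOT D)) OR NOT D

(B AND A) OR NOT D

((NOT A OR B) AND (A OR NOT D)) OR NOT D
≡ (NOT A AND A) OR (NOT A AND NOT D) OR (B AND A) OR (B AND NOT D) OR NOT D
≡ (B AND A) OR NOT D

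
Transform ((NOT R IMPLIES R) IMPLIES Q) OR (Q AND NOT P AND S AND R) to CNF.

((NOT R IMPLIES R) IMPLIES Q) OR (Q AND NOT P AND S AND R)
≡ NOT (NOT R IMPLIES R) OR Q OR (Q AND NOT P AND S AND R)   [eliminate IMPLIES]
≡ NOT (NOT NOT R OR R) OR Q OR (Q AND NOT P AND S AND R)   [eliminate IMPLIES]
≡ (NOT NOT NOT R AND NOT R) OR Q OR (Q AND NOT P AND S AND R)   [De Morgan]
≡ (NOT R AND NOT R) OR Q OR (Q AND NOT P AND S AND R)   [double negation]
≡ (NOT R OR Q OR Q) AND (NOT R OR Q OR NOT P) AND (NOT R OR Q OR S) AND (NOT R OR Q OR R) AND (NOT R OR Q OR Q) AND (NOT R OR Q OR NOT P) AND (NOT R OR Q OR S) AND (NOT R OR Q OR R)   [distribute OR over AND]
≡ NOT R OR Q   [simplify]

NOT R OR Q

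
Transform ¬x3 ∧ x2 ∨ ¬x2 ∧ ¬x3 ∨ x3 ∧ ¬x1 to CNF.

¬x3 ∨ ¬x1

¬x3 ∧ x2 ∨ ¬x2 ∧ ¬x3 ∨ x3 ∧ ¬x1
= (¬x3 ∨ ¬x2 ∨ x3) ∧ (¬x3 ∨ ¬x2 ∨ ¬x1) ∧ (¬x3 ∨ ¬x3 ∨ x3) ∧ (¬x3 ∨ ¬x3 ∨ ¬x1) ∧ (x2 ∨ ¬x2 ∨ x3) ∧ (x2 ∨ ¬x2 ∨ ¬x1) ∧ (x2 ∨ ¬x3 ∨ x3) ∧ (x2 ∨ ¬x3 ∨ ¬x1)   [distribute ∨ over ∧]
= ¬x3 ∨ ¬x1   [simplify]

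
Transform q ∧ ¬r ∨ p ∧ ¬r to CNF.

(q ∨ p) ∧ ¬r

q ∧ ¬r ∨ p ∧ ¬r
⇔ (q ∨ p) ∧ (q ∨ ¬r) ∧ (¬r ∨ p) ∧ (¬r ∨ ¬r)   [distribute ∨ over ∧]
⇔ (q ∨ p) ∧ ¬r   [simplify]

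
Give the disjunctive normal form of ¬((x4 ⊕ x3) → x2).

¬((x4 ⊕ x3) → x2)
≡ ¬(¬(x4 ⊕ x3) ∨ x2)   [eliminate →]
≡ ¬(¬((x4 ∧ ¬x3) ∨ (¬x4 ∧ x3)) ∨ x2)   [expand ⊕]
≡ ¬¬((x4 ∧ ¬x3) ∨ (¬x4 ∧ x3)) ∧ ¬x2   [De Morgan]
≡ ((x4 ∧ ¬x3) ∨ (¬x4 ∧ x3)) ∧ ¬x2   [double negation]
≡ (x4 ∧ ¬x3 ∧ ¬x2) ∨ (¬x4 ∧ x3 ∧ ¬x2)   [distribute ∧ over ∨]

(x4 ∧ ¬x3 ∧ ¬x2) ∨ (¬x4 ∧ x3 ∧ ¬x2)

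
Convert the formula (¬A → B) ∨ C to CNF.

(¬A → B) ∨ C
≡ ¬¬A ∨ B ∨ C   (eliminate →)
≡ A ∨ B ∨ C   (double negation)

A ∨ B ∨ C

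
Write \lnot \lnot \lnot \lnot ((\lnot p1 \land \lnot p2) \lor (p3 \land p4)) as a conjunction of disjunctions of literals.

\lnot \lnot \lnot \lnot ((\lnot p1 \land \lnot p2) \lor (p3 \land p4))
⇔ \lnot \lnot ((\lnot p1 \land \lnot p2) \lor (p3 \land p4))
⇔ (\lnot p1 \land \lnot p2) \lor (p3 \land p4)
⇔ (\lnot p1 \lor p3) \land (\lnot p1 \lor p4) \land (\lnot p2 \lor p3) \land (\lnot p2 \lor p4)

(\lnot p1 \lor p3) \land (\lnot p1 \lor p4) \land (\lnot p2 \lor p3) \land (\lnot p2 \lor p4)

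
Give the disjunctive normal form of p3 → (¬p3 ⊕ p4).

p3 → (¬p3 ⊕ p4)
⇔ ¬p3 ∨ (¬p3 ⊕ p4)   [eliminate →]
⇔ ¬p3 ∨ (¬p3 ∧ ¬p4) ∨ (¬¬p3 ∧ p4)   [expand ⊕]
⇔ ¬p3 ∨ (¬p3 ∧ ¬p4) ∨ (p3 ∧ p4)   [double negation]
⇔ ¬p3 ∨ (p3 ∧ p4)   [simplify]

¬p3 ∨ (p3 ∧ p4)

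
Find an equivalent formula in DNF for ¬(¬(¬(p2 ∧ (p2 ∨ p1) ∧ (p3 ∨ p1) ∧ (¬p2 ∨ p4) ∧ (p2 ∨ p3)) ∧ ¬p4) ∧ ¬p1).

(¬p2 ∧ ¬p4) ∨ (¬p3 ∧ ¬p1 ∧ ¬p4) ∨ (p2 ∧ ¬p4) ∨ p1

¬(¬(¬(p2 ∧ (p2 ∨ p1) ∧ (p3 ∨ p1) ∧ (¬p2 ∨ p4) ∧ (p2 ∨ p3)) ∧ ¬p4) ∧ ¬p1)
≡ ¬¬(¬(p2 ∧ (p2 ∨ p1) ∧ (p3 ∨ p1) ∧ (¬p2 ∨ p4) ∧ (p2 ∨ p3)) ∧ ¬p4) ∨ ¬¬p1   [De Morgan]
≡ (¬(p2 ∧ (p2 ∨ p1) ∧ (p3 ∨ p1) ∧ (¬p2 ∨ p4) ∧ (p2 ∨ p3)) ∧ ¬p4) ∨ ¬¬p1   [double negation]
≡ ((¬p2 ∨ ¬(p2 ∨ p1) ∨ ¬(p3 ∨ p1) ∨ ¬(¬p2 ∨ p4) ∨ ¬(p2 ∨ p3)) ∧ ¬p4) ∨ ¬¬p1   [De Morgan]
≡ ((¬p2 ∨ (¬p2 ∧ ¬p1) ∨ ¬(p3 ∨ p1) ∨ ¬(¬p2 ∨ p4) ∨ ¬(p2 ∨ p3)) ∧ ¬p4) ∨ ¬¬p1   [De Morgan]
≡ ((¬p2 ∨ (¬p2 ∧ ¬p1) ∨ (¬p3 ∧ ¬p1) ∨ ¬(¬p2 ∨ p4) ∨ ¬(p2 ∨ p3)) ∧ ¬p4) ∨ ¬¬p1   [De Morgan]
≡ ((¬p2 ∨ (¬p2 ∧ ¬p1) ∨ (¬p3 ∧ ¬p1) ∨ (¬¬p2 ∧ ¬p4) ∨ ¬(p2 ∨ p3)) ∧ ¬p4) ∨ ¬¬p1   [De Morgan]
≡ ((¬p2 ∨ (¬p2 ∧ ¬p1) ∨ (¬p3 ∧ ¬p1) ∨ (p2 ∧ ¬p4) ∨ ¬(p2 ∨ p3)) ∧ ¬p4) ∨ ¬¬p1   [double negation]
≡ ((¬p2 ∨ (¬p2 ∧ ¬p1) ∨ (¬p3 ∧ ¬p1) ∨ (p2 ∧ ¬p4) ∨ (¬p2 ∧ ¬p3)) ∧ ¬p4) ∨ ¬¬p1   [De Morgan]
≡ ((¬p2 ∨ (¬p2 ∧ ¬p1) ∨ (¬p3 ∧ ¬p1) ∨ (p2 ∧ ¬p4) ∨ (¬p2 ∧ ¬p3)) ∧ ¬p4) ∨ p1   [double negation]
≡ (¬p2 ∧ ¬p4) ∨ (¬p2 ∧ ¬p1 ∧ ¬p4) ∨ (¬p3 ∧ ¬p1 ∧ ¬p4) ∨ (p2 ∧ ¬p4 ∧ ¬p4) ∨ (¬p2 ∧ ¬p3 ∧ ¬p4) ∨ p1   [distribute ∧ over ∨]
≡ (¬p2 ∧ ¬p4) ∨ (¬p3 ∧ ¬p1 ∧ ¬p4) ∨ (p2 ∧ ¬p4) ∨ p1   [simplify]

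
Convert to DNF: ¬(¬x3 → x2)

¬x3 ∧ ¬x2

¬(¬x3 → x2)
= ¬(¬¬x3 ∨ x2)
= ¬¬¬x3 ∧ ¬x2
= ¬x3 ∧ ¬x2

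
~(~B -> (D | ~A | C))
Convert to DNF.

~(~B -> (D | ~A | C))
≡ ~(~~B | D | ~A | C)   [eliminate ->]
≡ ~~~B & ~D & ~~A & ~C   [De Morgan]
≡ ~B & ~D & ~~A & ~C   [double negation]
≡ ~B & ~D & A & ~C   [double negation]

~B & ~D & A & ~C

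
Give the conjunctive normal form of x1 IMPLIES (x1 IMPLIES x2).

NOT x1 OR x2

x1 IMPLIES (x1 IMPLIES x2)
= NOT x1 OR (x1 IMPLIES x2)   [eliminate IMPLIES]
= NOT x1 OR NOT x1 OR x2   [eliminate IMPLIES]
= NOT x1 OR x2   [simplify]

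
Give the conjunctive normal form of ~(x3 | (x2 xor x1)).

~(x3 | (x2 xor x1))
≡ ~(x3 | ((x2 | x1) & ~(x2 & x1)))
≡ ~x3 & ~((x2 | x1) & ~(x2 & x1))
≡ ~x3 & (~(x2 | x1) | ~~(x2 & x1))
≡ ~x3 & ((~x2 & ~x1) | ~~(x2 & x1))
≡ ~x3 & ((~x2 & ~x1) | (x2 & x1))
≡ ~x3 & (~x2 | x2) & (~x2 | x1) & (~x1 | x2) & (~x1 | x1)
≡ ~x3 & (~x2 | x1) & (~x1 | x2)

~x3 & (~x2 | x1) & (~x1 | x2)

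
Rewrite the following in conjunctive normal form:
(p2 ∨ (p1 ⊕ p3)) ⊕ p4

(p2 ∨ (p1 ⊕ p3)) ⊕ p4
≡ (p2 ∨ (p1 ⊕ p3) ∨ p4) ∧ ¬((p2 ∨ (p1 ⊕ p3)) ∧ p4)   [expand ⊕]
≡ (p2 ∨ ((p1 ∨ p3) ∧ ¬(p1 ∧ p3)) ∨ p4) ∧ ¬((p2 ∨ (p1 ⊕ p3)) ∧ p4)   [expand ⊕]
≡ (p2 ∨ ((p1 ∨ p3) ∧ ¬(p1 ∧ p3)) ∨ p4) ∧ ¬((p2 ∨ ((p1 ∨ p3) ∧ ¬(p1 ∧ p3))) ∧ p4)   [expand ⊕]
≡ (p2 ∨ ((p1 ∨ p3) ∧ (¬p1 ∨ ¬p3)) ∨ p4) ∧ ¬((p2 ∨ ((p1 ∨ p3) ∧ ¬(p1 ∧ p3))) ∧ p4)   [De Morgan]
≡ (p2 ∨ ((p1 ∨ p3) ∧ (¬p1 ∨ ¬p3)) ∨ p4) ∧ (¬(p2 ∨ ((p1 ∨ p3) ∧ ¬(p1 ∧ p3))) ∨ ¬p4)   [De Morgan]
≡ (p2 ∨ ((p1 ∨ p3) ∧ (¬p1 ∨ ¬p3)) ∨ p4) ∧ ((¬p2 ∧ ¬((p1 ∨ p3) ∧ ¬(p1 ∧ p3))) ∨ ¬p4)   [De Morgan]
≡ (p2 ∨ ((p1 ∨ p3) ∧ (¬p1 ∨ ¬p3)) ∨ p4) ∧ ((¬p2 ∧ (¬(p1 ∨ p3) ∨ ¬¬(p1 ∧ p3))) ∨ ¬p4)   [De Morgan]
≡ (p2 ∨ ((p1 ∨ p3) ∧ (¬p1 ∨ ¬p3)) ∨ p4) ∧ ((¬p2 ∧ ((¬p1 ∧ ¬p3) ∨ ¬¬(p1 ∧ p3))) ∨ ¬p4)   [De Morgan]
≡ (p2 ∨ ((p1 ∨ p3) ∧ (¬p1 ∨ ¬p3)) ∨ p4) ∧ ((¬p2 ∧ ((¬p1 ∧ ¬p3) ∨ (p1 ∧ p3))) ∨ ¬p4)   [double negation]
≡ (p2 ∨ p1 ∨ p3 ∨ p4) ∧ (p2 ∨ ¬p1 ∨ ¬p3 ∨ p4) ∧ (¬p2 ∨ ¬p4) ∧ (¬p1 ∨ p1 ∨ ¬p4) ∧ (¬p1 ∨ p3 ∨ ¬p4) ∧ (¬p3 ∨ p1 ∨ ¬p4) ∧ (¬p3 ∨ p3 ∨ ¬p4)   [distribute ∨ over ∧]
≡ (p2 ∨ p1 ∨ p3 ∨ p4) ∧ (p2 ∨ ¬p1 ∨ ¬p3 ∨ p4) ∧ (¬p2 ∨ ¬p4) ∧ (¬p1 ∨ p3 ∨ ¬p4) ∧ (¬p3 ∨ p1 ∨ ¬p4)   [simplify]

(p2 ∨ p1 ∨ p3 ∨ p4) ∧ (p2 ∨ ¬p1 ∨ ¬p3 ∨ p4) ∧ (¬p2 ∨ ¬p4) ∧ (¬p1 ∨ p3 ∨ ¬p4) ∧ (¬p3 ∨ p1 ∨ ¬p4)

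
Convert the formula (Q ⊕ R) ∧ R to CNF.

(¬Q ∨ ¬R) ∧ R

(Q ⊕ R) ∧ R
≡ (Q ∨ R) ∧ ¬(Q ∧ R) ∧ R   [expand ⊕]
≡ (Q ∨ R) ∧ (¬Q ∨ ¬R) ∧ R   [De Morgan]
≡ (¬Q ∨ ¬R) ∧ R   [simplify]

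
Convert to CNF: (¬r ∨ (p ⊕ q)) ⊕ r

(¬r ∨ (p ⊕ q)) ⊕ r
= (¬r ∨ (p ⊕ q) ∨ r) ∧ ¬((¬r ∨ (p ⊕ q)) ∧ r)   [expand ⊕]
= (¬r ∨ ((p ∨ q) ∧ ¬(p ∧ q)) ∨ r) ∧ ¬((¬r ∨ (p ⊕ q)) ∧ r)   [expand ⊕]
= (¬r ∨ ((p ∨ q) ∧ ¬(p ∧ q)) ∨ r) ∧ ¬((¬r ∨ ((p ∨ q) ∧ ¬(p ∧ q))) ∧ r)   [expand ⊕]
= (¬r ∨ ((p ∨ q) ∧ (¬p ∨ ¬q)) ∨ r) ∧ ¬((¬r ∨ ((p ∨ q) ∧ ¬(p ∧ q))) ∧ r)   [De Morgan]
= (¬r ∨ ((p ∨ q) ∧ (¬p ∨ ¬q)) ∨ r) ∧ (¬(¬r ∨ ((p ∨ q) ∧ ¬(p ∧ q))) ∨ ¬r)   [De Morgan]
= (¬r ∨ ((p ∨ q) ∧ (¬p ∨ ¬q)) ∨ r) ∧ ((¬¬r ∧ ¬((p ∨ q) ∧ ¬(p ∧ q))) ∨ ¬r)   [De Morgan]
= (¬r ∨ ((p ∨ q) ∧ (¬p ∨ ¬q)) ∨ r) ∧ ((r ∧ ¬((p ∨ q) ∧ ¬(p ∧ q))) ∨ ¬r)   [double negation]
= (¬r ∨ ((p ∨ q) ∧ (¬p ∨ ¬q)) ∨ r) ∧ ((r ∧ (¬(p ∨ q) ∨ ¬¬(p ∧ q))) ∨ ¬r)   [De Morgan]
= (¬r ∨ ((p ∨ q) ∧ (¬p ∨ ¬q)) ∨ r) ∧ ((r ∧ ((¬p ∧ ¬q) ∨ ¬¬(p ∧ q))) ∨ ¬r)   [De Morgan]
= (¬r ∨ ((p ∨ q) ∧ (¬p ∨ ¬q)) ∨ r) ∧ ((r ∧ ((¬p ∧ ¬q) ∨ (p ∧ q))) ∨ ¬r)   [double negation]
= (¬r ∨ p ∨ q ∨ r) ∧ (¬r ∨ ¬p ∨ ¬q ∨ r) ∧ (r ∨ ¬r) ∧ (¬p ∨ p ∨ ¬r) ∧ (¬p ∨ q ∨ ¬r) ∧ (¬q ∨ p ∨ ¬r) ∧ (¬q ∨ q ∨ ¬r)   [distribute ∨ over ∧]
= (¬p ∨ q ∨ ¬r) ∧ (¬q ∨ p ∨ ¬r)   [simplify]

(¬p ∨ q ∨ ¬r) ∧ (¬q ∨ p ∨ ¬r)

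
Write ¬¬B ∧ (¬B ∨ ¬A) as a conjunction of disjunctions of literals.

B ∧ (¬B ∨ ¬A)

¬¬B ∧ (¬B ∨ ¬A)
≡ B ∧ (¬B ∨ ¬A)   [double negation]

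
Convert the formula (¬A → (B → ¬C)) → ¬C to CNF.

(¬A ∨ ¬C) ∧ (B ∨ ¬C)

(¬A → (B → ¬C)) → ¬C
≡ ¬(¬A → (B → ¬C)) ∨ ¬C   — eliminate →
≡ ¬(¬¬A ∨ (B → ¬C)) ∨ ¬C   — eliminate →
≡ ¬(¬¬A ∨ ¬B ∨ ¬C) ∨ ¬C   — eliminate →
≡ (¬¬¬A ∧ ¬¬B ∧ ¬¬C) ∨ ¬C   — De Morgan
≡ (¬A ∧ ¬¬B ∧ ¬¬C) ∨ ¬C   — double negation
≡ (¬A ∧ B ∧ ¬¬C) ∨ ¬C   — double negation
≡ (¬A ∧ B ∧ C) ∨ ¬C   — double negation
≡ (¬A ∨ ¬C) ∧ (B ∨ ¬C) ∧ (C ∨ ¬C)   — distribute ∨ over ∧
≡ (¬A ∨ ¬C) ∧ (B ∨ ¬C)   — simplify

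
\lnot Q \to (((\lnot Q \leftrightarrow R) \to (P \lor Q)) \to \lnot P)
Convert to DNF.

Q \lor \lnot P

\lnot Q \to (((\lnot Q \leftrightarrow R) \to (P \lor Q)) \to \lnot P)
≡ \lnot \lnot Q \lor (((\lnot Q \leftrightarrow R) \to (P \lor Q)) \to \lnot P)   [eliminate \to]
≡ \lnot \lnot Q \lor \lnot ((\lnot Q \leftrightarrow R) \to (P \lor Q)) \lor \lnot P   [eliminate \to]
≡ \lnot \lnot Q \lor \lnot (\lnot (\lnot Q \leftrightarrow R) \lor P \lor Q) \lor \lnot P   [eliminate \to]
≡ \lnot \lnot Q \lor \lnot (\lnot ((\lnot Q \to R) \land (R \to \lnot Q)) \lor P \lor Q) \lor \lnot P   [eliminate \leftrightarrow]
≡ \lnot \lnot Q \lor \lnot (\lnot ((\lnot \lnot Q \lor R) \land (R \to \lnot Q)) \lor P \lor Q) \lor \lnot P   [eliminate \to]
≡ \lnot \lnot Q \lor \lnot (\lnot ((\lnot \lnot Q \lor R) \land (\lnot R \lor \lnot Q)) \lor P \lor Q) \lor \lnot P   [eliminate \to]
≡ Q \lor \lnot (\lnot ((\lnot \lnot Q \lor R) \land (\lnot R \lor \lnot Q)) \lor P \lor Q) \lor \lnot P   [double negation]
≡ Q \lor (\lnot \lnot ((\lnot \lnot Q \lor R) \land (\lnot R \lor \lnot Q)) \land \lnot P \land \lnot Q) \lor \lnot P   [De Morgan]
≡ Q \lor ((\lnot \lnot Q \lor R) \land (\lnot R \lor \lnot Q) \land \lnot P \land \lnot Q) \lor \lnot P   [double negation]
≡ Q \lor ((Q \lor R) \land (\lnot R \lor \lnot Q) \land \lnot P \land \lnot Q) \lor \lnot P   [double negation]
≡ Q \lor (Q \land \lnot R \land \lnot P \land \lnot Q) \lor (Q \land \lnot Q \land \lnot P \land \lnot Q) \lor (R \land \lnot R \land \lnot P \land \lnot Q) \lor (R \land \lnot Q \land \lnot P \land \lnot Q) \lor \lnot P   [distribute \land over \lor]
≡ Q \lor \lnot P   [simplify]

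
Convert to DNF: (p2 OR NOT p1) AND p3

(p2 AND p3) OR (NOT p1 AND p3)

(p2 OR NOT p1) AND p3
⇔ (p2 AND p3) OR (NOT p1 AND p3)   (distribute AND over OR)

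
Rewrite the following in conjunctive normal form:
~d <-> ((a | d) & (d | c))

~d <-> ((a | d) & (d | c))
⇔ (~d -> ((a | d) & (d | c))) & (((a | d) & (d | c)) -> ~d)   (eliminate <->)
⇔ (~~d | ((a | d) & (d | c))) & (((a | d) & (d | c)) -> ~d)   (eliminate ->)
⇔ (~~d | ((a | d) & (d | c))) & (~((a | d) & (d | c)) | ~d)   (eliminate ->)
⇔ (d | ((a | d) & (d | c))) & (~((a | d) & (d | c)) | ~d)   (double negation)
⇔ (d | ((a | d) & (d | c))) & (~(a | d) | ~(d | c) | ~d)   (De Morgan)
⇔ (d | ((a | d) & (d | c))) & ((~a & ~d) | ~(d | c) | ~d)   (De Morgan)
⇔ (d | ((a | d) & (d | c))) & ((~a & ~d) | (~d & ~c) | ~d)   (De Morgan)
⇔ (d | a | d) & (d | d | c) & (~a | ~d | ~d) & (~a | ~c | ~d) & (~d | ~d | ~d) & (~d | ~c | ~d)   (distribute | over &)
⇔ (d | a) & (d | c) & ~d   (simplify)

(d | a) & (d | c) & ~d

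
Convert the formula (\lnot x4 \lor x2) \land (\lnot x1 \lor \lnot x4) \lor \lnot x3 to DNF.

\lnot x4 \lor x2 \land \lnot x1 \lor \lnot x3

(\lnot x4 \lor x2) \land (\lnot x1 \lor \lnot x4) \lor \lnot x3
= \lnot x4 \land \lnot x1 \lor \lnot x4 \land \lnot x4 \lor x2 \land \lnot x1 \lor x2 \land \lnot x4 \lor \lnot x3   — distribute \land over \lor
= \lnot x4 \lor x2 \land \lnot x1 \lor \lnot x3   — simplify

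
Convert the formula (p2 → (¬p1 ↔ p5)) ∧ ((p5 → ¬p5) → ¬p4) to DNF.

(p2 → (¬p1 ↔ p5)) ∧ ((p5 → ¬p5) → ¬p4)
⇔ (¬p2 ∨ (¬p1 ↔ p5)) ∧ ((p5 → ¬p5) → ¬p4)   [eliminate →]
⇔ (¬p2 ∨ ((¬p1 → p5) ∧ (p5 → ¬p1))) ∧ ((p5 → ¬p5) → ¬p4)   [eliminate ↔]
⇔ (¬p2 ∨ ((¬¬p1 ∨ p5) ∧ (p5 → ¬p1))) ∧ ((p5 → ¬p5) → ¬p4)   [eliminate →]
⇔ (¬p2 ∨ ((¬¬p1 ∨ p5) ∧ (¬p5 ∨ ¬p1))) ∧ ((p5 → ¬p5) → ¬p4)   [eliminate →]
⇔ (¬p2 ∨ ((¬¬p1 ∨ p5) ∧ (¬p5 ∨ ¬p1))) ∧ (¬(p5 → ¬p5) ∨ ¬p4)   [eliminate →]
⇔ (¬p2 ∨ ((¬¬p1 ∨ p5) ∧ (¬p5 ∨ ¬p1))) ∧ (¬(¬p5 ∨ ¬p5) ∨ ¬p4)   [eliminate →]
⇔ (¬p2 ∨ ((p1 ∨ p5) ∧ (¬p5 ∨ ¬p1))) ∧ (¬(¬p5 ∨ ¬p5) ∨ ¬p4)   [double negation]
⇔ (¬p2 ∨ ((p1 ∨ p5) ∧ (¬p5 ∨ ¬p1))) ∧ ((¬¬p5 ∧ ¬¬p5) ∨ ¬p4)   [De Morgan]
⇔ (¬p2 ∨ ((p1 ∨ p5) ∧ (¬p5 ∨ ¬p1))) ∧ ((p5 ∧ ¬¬p5) ∨ ¬p4)   [double negation]
⇔ (¬p2 ∨ ((p1 ∨ p5) ∧ (¬p5 ∨ ¬p1))) ∧ ((p5 ∧ p5) ∨ ¬p4)   [double negation]
⇔ (¬p2 ∧ p5 ∧ p5) ∨ (¬p2 ∧ ¬p4) ∨ (p1 ∧ ¬p5 ∧ p5 ∧ p5) ∨ (p1 ∧ ¬p5 ∧ ¬p4) ∨ (p1 ∧ ¬p1 ∧ p5 ∧ p5) ∨ (p1 ∧ ¬p1 ∧ ¬p4) ∨ (p5 ∧ ¬p5 ∧ p5 ∧ p5) ∨ (p5 ∧ ¬p5 ∧ ¬p4) ∨ (p5 ∧ ¬p1 ∧ p5 ∧ p5) ∨ (p5 ∧ ¬p1 ∧ ¬p4)   [distribute ∧ over ∨]
⇔ (¬p2 ∧ p5) ∨ (¬p2 ∧ ¬p4) ∨ (p1 ∧ ¬p5 ∧ ¬p4) ∨ (p5 ∧ ¬p1)   [simplify]

(¬p2 ∧ p5) ∨ (¬p2 ∧ ¬p4) ∨ (p1 ∧ ¬p5 ∧ ¬p4) ∨ (p5 ∧ ¬p1)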